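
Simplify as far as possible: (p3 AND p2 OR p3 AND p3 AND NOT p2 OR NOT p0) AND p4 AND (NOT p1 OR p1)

(p3 OR NOT p0) AND p4

(p3 AND p2 OR p3 AND p3 AND NOT p2 OR NOT p0) AND p4 AND (NOT p1 OR p1)
= (p3 AND p2 OR p3 AND NOT p2 OR NOT p0) AND p4 AND (NOT p1 OR p1)   [idempotence]
= (p3 AND p2 OR p3 AND NOT p2 OR NOT p0) AND p4   [complement / identity]
= (p3 OR NOT p0) AND p4   [distribution]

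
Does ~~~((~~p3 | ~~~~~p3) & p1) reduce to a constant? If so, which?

no

~~~((~~p3 | ~~~~~p3) & p1)
= ~((~~p3 | ~~~~~p3) & p1)   [double negation]
= ~((~~p3 | ~~~p3) & p1)   [double negation]
= ~((~~p3 | ~p3) & p1)   [double negation]
= ~((p3 | ~p3) & p1)   [double negation]
= ~p1   [complement / identity]
This depends on p1, so it is not a constant.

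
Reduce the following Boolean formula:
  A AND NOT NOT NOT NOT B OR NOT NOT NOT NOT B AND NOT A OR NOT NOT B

B

A AND NOT NOT NOT NOT B OR NOT NOT NOT NOT B AND NOT A OR NOT NOT B
= NOT NOT NOT NOT B OR NOT NOT B   — distribution
= NOT NOT B OR NOT NOT B   — double negation
= NOT NOT B OR B   — double negation
= B OR B   — double negation
= B   — idempotence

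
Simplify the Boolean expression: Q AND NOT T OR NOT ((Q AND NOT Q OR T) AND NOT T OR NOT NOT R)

Q AND NOT T OR NOT R

Q AND NOT T OR NOT ((Q AND NOT Q OR T) AND NOT T OR NOT NOT R)
= Q AND NOT T OR NOT (T AND NOT T OR NOT NOT R)   — complement / identity
= Q AND NOT T OR NOT (T AND NOT T OR R)   — double negation
= Q AND NOT T OR NOT R   — complement / identity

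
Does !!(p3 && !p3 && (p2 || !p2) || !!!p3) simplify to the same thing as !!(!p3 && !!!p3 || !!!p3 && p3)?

E1: !!(p3 && !p3 && (p2 || !p2) || !!!p3)
    = !!(p3 && !p3 || !!!p3)   (complement / identity)
    = !!!!!p3   (complement / identity)
    = !!!p3   (double negation)
    = !p3   (double negation)
E2: !!(!p3 && !!!p3 || !!!p3 && p3)
    = !!!!!p3   (distribution)
    = !!!p3   (double negation)
    = !p3   (double negation)
Both reduce to !p3, so they are equivalent.

Yes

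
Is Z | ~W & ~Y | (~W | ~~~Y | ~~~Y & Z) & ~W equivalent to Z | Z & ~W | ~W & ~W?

E1: Z | ~W & ~Y | (~W | ~~~Y | ~~~Y & Z) & ~W
    = Z | ~W & ~Y | (~W | ~~~Y) & ~W   — absorption
    = Z | ~W & ~Y | (~W | ~Y) & ~W   — double negation
    = Z | ~W & ~Y | ~W   — absorption
    = Z | ~W   — absorption
E2: Z | Z & ~W | ~W & ~W
    = Z | Z & ~W | ~W   — idempotence
    = Z | ~W   — absorption
Both reduce to Z | ~W, so they are equivalent.

Yes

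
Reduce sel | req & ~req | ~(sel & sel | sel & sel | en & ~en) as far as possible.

1

sel | req & ~req | ~(sel & sel | sel & sel | en & ~en)
= sel | ~(sel & sel | sel & sel | en & ~en)
= sel | ~(sel & sel | en & ~en)
= sel | ~(sel & sel)
= sel | ~sel
= 1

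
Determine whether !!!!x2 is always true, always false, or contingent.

!!!!x2
= !!x2   (double negation)
= x2   (double negation)
This depends on x2, so it is not a constant.

contingent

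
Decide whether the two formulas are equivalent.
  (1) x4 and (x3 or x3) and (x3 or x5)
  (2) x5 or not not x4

No

E1: x4 and (x3 or x3) and (x3 or x5)
    = x4 and (x3 or x3 and x5)   [distribution]
    = x4 and x3   [absorption]
E2: x5 or not not x4
    = x5 or x4   [double negation]
These differ: at x3=0, x4=0, x5=1, E1 = 0 but E2 = 1.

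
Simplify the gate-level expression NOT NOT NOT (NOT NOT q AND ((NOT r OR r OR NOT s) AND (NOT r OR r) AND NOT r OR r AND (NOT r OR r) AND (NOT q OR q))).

NOT NOT NOT (NOT NOT q AND ((NOT r OR r OR NOT s) AND (NOT r OR r) AND NOT r OR r AND (NOT r OR r) AND (NOT q OR q)))
= NOT NOT NOT (NOT NOT q AND ((NOT r OR r) AND NOT r OR r AND (NOT r OR r) AND (NOT q OR q)))   [absorption]
= NOT NOT NOT (NOT NOT q AND ((NOT r OR r) AND NOT r OR r AND (NOT r OR r)))   [complement / identity]
= NOT (NOT NOT q AND ((NOT r OR r) AND NOT r OR r AND (NOT r OR r)))   [double negation]
= NOT (NOT NOT q AND (NOT r OR r))   [distribution]
= NOT NOT NOT q   [complement / identity]
= NOT q   [double negation]

NOT q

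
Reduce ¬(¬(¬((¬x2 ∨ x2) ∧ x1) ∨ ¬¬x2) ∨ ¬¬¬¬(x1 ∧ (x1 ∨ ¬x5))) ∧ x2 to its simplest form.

¬x1 ∧ x2

¬(¬(¬((¬x2 ∨ x2) ∧ x1) ∨ ¬¬x2) ∨ ¬¬¬¬(x1 ∧ (x1 ∨ ¬x5))) ∧ x2
= ¬((¬x2 ∨ x2) ∧ x1 ∧ ¬x2 ∨ ¬¬¬¬(x1 ∧ (x1 ∨ ¬x5))) ∧ x2   — De Morgan
= ¬((¬x2 ∨ x2) ∧ x1 ∧ ¬x2 ∨ ¬¬¬¬x1) ∧ x2   — absorption
= ¬((¬x2 ∨ x2) ∧ x1 ∧ ¬x2 ∨ ¬¬x1) ∧ x2   — double negation
= ¬(x1 ∧ ¬x2 ∨ ¬¬x1) ∧ x2   — complement / identity
= ¬(x1 ∧ ¬x2 ∨ x1) ∧ x2   — double negation
= ¬x1 ∧ x2   — absorption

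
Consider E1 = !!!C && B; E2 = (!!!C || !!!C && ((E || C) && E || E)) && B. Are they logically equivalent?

Yes

E1: !!!C && B
    = !C && B   — double negation
E2: (!!!C || !!!C && ((E || C) && E || E)) && B
    = (!!!C || !!!C && (E || E)) && B   — absorption
    = (!!!C || !!!C && E) && B   — idempotence
    = !!!C && B   — absorption
    = !C && B   — double negation
Both reduce to !C && B, so they are equivalent.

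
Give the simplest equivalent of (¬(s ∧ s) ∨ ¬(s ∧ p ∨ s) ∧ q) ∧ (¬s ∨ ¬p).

(¬(s ∧ s) ∨ ¬(s ∧ p ∨ s) ∧ q) ∧ (¬s ∨ ¬p)
= (¬s ∨ ¬(s ∧ p ∨ s) ∧ q) ∧ (¬s ∨ ¬p)   [idempotence]
= (¬s ∨ ¬s ∧ q) ∧ (¬s ∨ ¬p)   [absorption]
= ¬s ∧ (¬s ∨ ¬p)   [absorption]
= ¬s   [absorption]

¬s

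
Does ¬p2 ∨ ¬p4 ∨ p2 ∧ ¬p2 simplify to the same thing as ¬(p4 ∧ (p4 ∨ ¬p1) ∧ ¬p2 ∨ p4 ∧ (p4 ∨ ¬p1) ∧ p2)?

No

E1: ¬p2 ∨ ¬p4 ∨ p2 ∧ ¬p2
    = ¬p2 ∨ ¬p4   (complement / identity)
E2: ¬(p4 ∧ (p4 ∨ ¬p1) ∧ ¬p2 ∨ p4 ∧ (p4 ∨ ¬p1) ∧ p2)
    = ¬(p4 ∧ (p4 ∨ ¬p1))   (distribution)
    = ¬p4   (absorption)
These differ: at p1=0, p2=0, p4=1, E1 = 1 but E2 = 0.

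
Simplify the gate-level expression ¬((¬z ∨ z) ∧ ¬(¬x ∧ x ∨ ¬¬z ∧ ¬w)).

z ∧ ¬w

¬((¬z ∨ z) ∧ ¬(¬x ∧ x ∨ ¬¬z ∧ ¬w))
= ¬((¬z ∨ z) ∧ ¬(¬¬z ∧ ¬w))
= ¬¬(¬¬z ∧ ¬w)
= ¬¬z ∧ ¬w
= z ∧ ¬w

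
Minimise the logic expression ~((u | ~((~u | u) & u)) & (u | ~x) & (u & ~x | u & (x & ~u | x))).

~((u | ~((~u | u) & u)) & (u | ~x) & (u & ~x | u & (x & ~u | x)))
= ~((u | ~((~u | u) & u)) & (u | ~x) & (u & ~x | u & x))   — absorption
= ~((u | ~((~u | u) & u)) & (u | ~x) & u)   — distribution
= ~((u | ~u) & (u | ~x) & u)   — complement / identity
= ~((u | ~x) & u)   — complement / identity
= ~u   — absorption

~u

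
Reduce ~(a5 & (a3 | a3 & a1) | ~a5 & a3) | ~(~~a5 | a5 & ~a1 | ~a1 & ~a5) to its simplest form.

~(a5 & (a3 | a3 & a1) | ~a5 & a3) | ~(~~a5 | a5 & ~a1 | ~a1 & ~a5)
= ~(a5 & a3 | ~a5 & a3) | ~(~~a5 | a5 & ~a1 | ~a1 & ~a5)   [absorption]
= ~a3 | ~(~~a5 | a5 & ~a1 | ~a1 & ~a5)   [distribution]
= ~a3 | ~(~~a5 | ~a1)   [distribution]
= ~a3 | ~a5 & a1   [De Morgan]

~a3 | ~a5 & a1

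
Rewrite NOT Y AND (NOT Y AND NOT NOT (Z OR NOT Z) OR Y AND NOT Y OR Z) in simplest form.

NOT Y

NOT Y AND (NOT Y AND NOT NOT (Z OR NOT Z) OR Y AND NOT Y OR Z)
= NOT Y AND (NOT Y AND NOT NOT (Z OR NOT Z) OR Z)   [complement / identity]
= NOT Y AND (NOT Y AND (Z OR NOT Z) OR Z)   [double negation]
= NOT Y AND (NOT Y OR Z)   [complement / identity]
= NOT Y   [absorption]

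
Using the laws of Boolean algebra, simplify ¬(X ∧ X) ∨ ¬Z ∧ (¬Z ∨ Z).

¬X ∨ ¬Z

¬(X ∧ X) ∨ ¬Z ∧ (¬Z ∨ Z)
= ¬(X ∧ X) ∨ ¬Z   — complement / identity
= ¬X ∨ ¬Z   — idempotence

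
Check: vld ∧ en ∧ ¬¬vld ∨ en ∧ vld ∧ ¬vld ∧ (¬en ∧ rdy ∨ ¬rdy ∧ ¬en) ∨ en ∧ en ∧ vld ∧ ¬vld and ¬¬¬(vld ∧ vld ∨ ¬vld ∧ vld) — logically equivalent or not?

E1: vld ∧ en ∧ ¬¬vld ∨ en ∧ vld ∧ ¬vld ∧ (¬en ∧ rdy ∨ ¬rdy ∧ ¬en) ∨ en ∧ en ∧ vld ∧ ¬vld
    = vld ∧ en ∧ ¬¬vld ∨ en ∧ vld ∧ ¬vld ∧ ¬en ∨ en ∧ en ∧ vld ∧ ¬vld   [distribution]
    = vld ∧ en ∧ vld ∨ en ∧ vld ∧ ¬vld ∧ ¬en ∨ en ∧ en ∧ vld ∧ ¬vld   [double negation]
    = vld ∧ en ∧ vld ∨ en ∧ vld ∧ ¬vld   [distribution]
    = en ∧ vld   [distribution]
E2: ¬¬¬(vld ∧ vld ∨ ¬vld ∧ vld)
    = ¬¬¬vld   [distribution]
    = ¬vld   [double negation]
These differ: at en=1, rdy=0, vld=0, E1 = 0 but E2 = 1.

No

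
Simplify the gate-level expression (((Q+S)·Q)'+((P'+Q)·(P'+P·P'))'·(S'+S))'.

Q·P'

(((Q+S)·Q)'+((P'+Q)·(P'+P·P'))'·(S'+S))'
= (((Q+S)·Q)'+((P'+Q)·(P'+P·P'))')'   [complement / identity]
= (Q+S)·Q·(P'+Q)·(P'+P·P')   [De Morgan]
= Q·(P'+Q)·(P'+P·P')   [absorption]
= Q·(P'+Q)·P'   [complement / identity]
= Q·P'   [absorption]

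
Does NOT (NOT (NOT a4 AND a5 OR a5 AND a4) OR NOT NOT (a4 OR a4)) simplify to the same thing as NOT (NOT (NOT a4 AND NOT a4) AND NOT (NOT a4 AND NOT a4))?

No

E1: NOT (NOT (NOT a4 AND a5 OR a5 AND a4) OR NOT NOT (a4 OR a4))
    = NOT (NOT (NOT a4 AND a5 OR a5 AND a4) OR NOT NOT a4)   [idempotence]
    = NOT (NOT a5 OR NOT NOT a4)   [distribution]
    = a5 AND NOT a4   [De Morgan]
E2: NOT (NOT (NOT a4 AND NOT a4) AND NOT (NOT a4 AND NOT a4))
    = NOT a4 AND NOT a4 OR NOT a4 AND NOT a4   [De Morgan]
    = NOT a4 AND NOT a4   [idempotence]
    = NOT a4   [idempotence]
These differ: at a4=0, a5=0, E1 = 0 but E2 = 1.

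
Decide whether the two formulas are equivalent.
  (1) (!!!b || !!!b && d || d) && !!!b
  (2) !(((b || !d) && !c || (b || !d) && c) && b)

Yes

E1: (!!!b || !!!b && d || d) && !!!b
    = (!!!b || d) && !!!b   [absorption]
    = !!!b   [absorption]
    = !b   [double negation]
E2: !(((b || !d) && !c || (b || !d) && c) && b)
    = !((b || !d) && b)   [distribution]
    = !b   [absorption]
Both reduce to !b, so they are equivalent.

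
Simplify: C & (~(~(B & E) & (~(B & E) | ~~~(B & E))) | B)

C & B

C & (~(~(B & E) & (~(B & E) | ~~~(B & E))) | B)
= C & (~(~(B & E) & (~(B & E) | ~(B & E))) | B)   (double negation)
= C & (~(~(B & E) & ~(B & E)) | B)   (idempotence)
= C & (B & E | B & E | B)   (De Morgan)
= C & (B & E | B)   (idempotence)
= C & B   (absorption)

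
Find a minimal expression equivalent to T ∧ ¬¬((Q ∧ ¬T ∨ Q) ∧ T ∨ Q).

T ∧ ¬¬((Q ∧ ¬T ∨ Q) ∧ T ∨ Q)
= T ∧ ¬¬(Q ∧ T ∨ Q)
= T ∧ (Q ∧ T ∨ Q)
= T ∧ Q

T ∧ Q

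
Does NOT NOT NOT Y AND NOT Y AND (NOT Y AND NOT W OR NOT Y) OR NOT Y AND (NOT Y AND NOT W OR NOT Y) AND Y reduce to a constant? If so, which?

no

NOT NOT NOT Y AND NOT Y AND (NOT Y AND NOT W OR NOT Y) OR NOT Y AND (NOT Y AND NOT W OR NOT Y) AND Y
= NOT Y AND (NOT Y AND NOT W OR NOT Y) AND (NOT NOT NOT Y OR Y)   — distribution
= NOT Y AND NOT Y AND (NOT NOT NOT Y OR Y)   — absorption
= NOT Y AND NOT Y AND (NOT Y OR Y)   — double negation
= NOT Y AND (NOT Y OR Y)   — idempotence
= NOT Y   — complement / identity
This depends on Y, so it is not a constant.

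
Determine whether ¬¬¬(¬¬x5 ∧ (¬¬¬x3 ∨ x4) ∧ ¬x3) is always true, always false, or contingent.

contingent

¬¬¬(¬¬x5 ∧ (¬¬¬x3 ∨ x4) ∧ ¬x3)
= ¬¬¬(¬¬x5 ∧ (¬x3 ∨ x4) ∧ ¬x3)
= ¬¬¬(¬¬x5 ∧ ¬x3)
= ¬(¬¬x5 ∧ ¬x3)
= ¬x5 ∨ x3
This depends on x3, x5, so it is not a constant.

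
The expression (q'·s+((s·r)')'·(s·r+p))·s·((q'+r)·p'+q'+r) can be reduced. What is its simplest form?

s·(q'+r)

(q'·s+((s·r)')'·(s·r+p))·s·((q'+r)·p'+q'+r)
= (q'·s+s·r·(s·r+p))·s·((q'+r)·p'+q'+r)   — double negation
= (q'·s+s·r)·s·((q'+r)·p'+q'+r)   — absorption
= s·(q'+r)·s·((q'+r)·p'+q'+r)   — distribution
= s·(q'+r)·s·(q'+r)   — absorption
= s·(q'+r)   — idempotence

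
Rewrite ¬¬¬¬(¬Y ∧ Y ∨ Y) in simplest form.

Y

¬¬¬¬(¬Y ∧ Y ∨ Y)
= ¬¬(¬Y ∧ Y ∨ Y)   — double negation
= ¬¬Y   — complement / identity
= Y   — double negation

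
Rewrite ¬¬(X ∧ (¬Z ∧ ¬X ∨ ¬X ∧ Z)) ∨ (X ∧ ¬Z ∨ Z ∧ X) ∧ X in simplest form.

¬¬(X ∧ (¬Z ∧ ¬X ∨ ¬X ∧ Z)) ∨ (X ∧ ¬Z ∨ Z ∧ X) ∧ X
= ¬¬(X ∧ (¬Z ∧ ¬X ∨ ¬X ∧ Z)) ∨ X ∧ X
= ¬¬(X ∧ ¬X) ∨ X ∧ X
= X ∧ ¬X ∨ X ∧ X
= X

X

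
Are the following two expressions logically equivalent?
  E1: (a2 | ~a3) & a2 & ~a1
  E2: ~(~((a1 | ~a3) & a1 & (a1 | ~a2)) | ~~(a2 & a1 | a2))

No

E1: (a2 | ~a3) & a2 & ~a1
    = a2 & ~a1   [absorption]
E2: ~(~((a1 | ~a3) & a1 & (a1 | ~a2)) | ~~(a2 & a1 | a2))
    = (a1 | ~a3) & a1 & (a1 | ~a2) & ~(a2 & a1 | a2)   [De Morgan]
    = (a1 | ~a3) & a1 & ~(a2 & a1 | a2)   [absorption]
    = (a1 | ~a3) & a1 & ~a2   [absorption]
    = a1 & ~a2   [absorption]
These differ: at a1=1, a2=0, a3=0, E1 = 0 but E2 = 1.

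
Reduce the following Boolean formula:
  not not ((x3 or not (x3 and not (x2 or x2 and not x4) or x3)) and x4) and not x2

x4 and not x2

not not ((x3 or not (x3 and not (x2 or x2 and not x4) or x3)) and x4) and not x2
= not not ((x3 or not (x3 and not x2 or x3)) and x4) and not x2
= not not ((x3 or not x3) and x4) and not x2
= not not x4 and not x2
= x4 and not x2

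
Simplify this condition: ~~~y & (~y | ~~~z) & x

~~~y & (~y | ~~~z) & x
= ~y & (~y | ~~~z) & x   [double negation]
= ~y & (~y | ~z) & x   [double negation]
= ~y & x   [absorption]

~y & x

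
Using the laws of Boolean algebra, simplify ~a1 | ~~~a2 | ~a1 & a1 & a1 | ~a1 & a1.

~a1 | ~~~a2 | ~a1 & a1 & a1 | ~a1 & a1
= ~a1 | ~~~a2 | ~a1 & a1 | ~a1 & a1   — idempotence
= ~a1 | ~~~a2 | ~a1 & a1   — complement / identity
= ~a1 | ~~~a2   — complement / identity
= ~a1 | ~a2   — double negation

~a1 | ~a2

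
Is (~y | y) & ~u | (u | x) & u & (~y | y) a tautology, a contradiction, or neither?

(~y | y) & ~u | (u | x) & u & (~y | y)
= (~y | y) & ~u | u & (~y | y)   [absorption]
= ~y | y   [distribution]
= 1   [complement]

tautology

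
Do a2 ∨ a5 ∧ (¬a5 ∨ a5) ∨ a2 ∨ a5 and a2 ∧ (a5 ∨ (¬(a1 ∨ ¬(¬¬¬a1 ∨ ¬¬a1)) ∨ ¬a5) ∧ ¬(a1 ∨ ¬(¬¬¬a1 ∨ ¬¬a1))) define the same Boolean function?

No

E1: a2 ∨ a5 ∧ (¬a5 ∨ a5) ∨ a2 ∨ a5
    = a2 ∨ a5 ∨ a2 ∨ a5   (complement / identity)
    = a2 ∨ a5   (idempotence)
E2: a2 ∧ (a5 ∨ (¬(a1 ∨ ¬(¬¬¬a1 ∨ ¬¬a1)) ∨ ¬a5) ∧ ¬(a1 ∨ ¬(¬¬¬a1 ∨ ¬¬a1)))
    = a2 ∧ (a5 ∨ ¬(a1 ∨ ¬(¬¬¬a1 ∨ ¬¬a1)))   (absorption)
    = a2 ∧ (a5 ∨ ¬(a1 ∨ ¬¬a1 ∧ ¬a1))   (De Morgan)
    = a2 ∧ (a5 ∨ ¬(a1 ∨ a1 ∧ ¬a1))   (double negation)
    = a2 ∧ (a5 ∨ ¬a1)   (complement / identity)
These differ: at a1=1, a2=0, a5=1, E1 = 1 but E2 = 0.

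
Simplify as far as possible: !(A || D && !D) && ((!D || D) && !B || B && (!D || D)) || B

!(A || D && !D) && ((!D || D) && !B || B && (!D || D)) || B
= !A && ((!D || D) && !B || B && (!D || D)) || B   [complement / identity]
= !A && (!D || D) || B   [distribution]
= !A || B   [complement / identity]

!A || B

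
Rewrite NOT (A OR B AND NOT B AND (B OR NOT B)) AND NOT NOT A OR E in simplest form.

E

NOT (A OR B AND NOT B AND (B OR NOT B)) AND NOT NOT A OR E
= NOT (A OR B AND NOT B) AND NOT NOT A OR E   (complement / identity)
= NOT (A OR B AND NOT B) AND A OR E   (double negation)
= NOT A AND A OR E   (complement / identity)
= E   (complement / identity)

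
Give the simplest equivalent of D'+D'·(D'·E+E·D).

D'

D'+D'·(D'·E+E·D)
= D'+D'·E
= D'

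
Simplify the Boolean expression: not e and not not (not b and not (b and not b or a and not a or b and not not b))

not e and not b

not e and not not (not b and not (b and not b or a and not a or b and not not b))
= not e and not not (not b and not (b and not b or b and not not b))
= not e and not not (not b and not (b and not b or b and b))
= not e and not not (not b and not b)
= not e and not not not b
= not e and not b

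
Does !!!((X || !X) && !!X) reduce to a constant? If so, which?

no

!!!((X || !X) && !!X)
= !((X || !X) && !!X)   [double negation]
= !!!X   [complement / identity]
= !X   [double negation]
This depends on X, so it is not a constant.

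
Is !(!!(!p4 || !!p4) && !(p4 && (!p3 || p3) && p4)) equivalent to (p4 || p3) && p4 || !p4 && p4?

Yes

E1: !(!!(!p4 || !!p4) && !(p4 && (!p3 || p3) && p4))
    = !(!p4 || !!p4) || p4 && (!p3 || p3) && p4
    = p4 && !p4 || p4 && (!p3 || p3) && p4
    = p4 && !p4 || p4 && p4
    = p4
E2: (p4 || p3) && p4 || !p4 && p4
    = p4 || !p4 && p4
    = p4
Both reduce to p4, so they are equivalent.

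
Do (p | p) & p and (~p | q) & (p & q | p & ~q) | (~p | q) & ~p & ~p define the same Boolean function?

No

E1: (p | p) & p
    = p & p   (idempotence)
    = p   (idempotence)
E2: (~p | q) & (p & q | p & ~q) | (~p | q) & ~p & ~p
    = (~p | q) & (p & q | p & ~q) | (~p | q) & ~p   (idempotence)
    = (~p | q) & p | (~p | q) & ~p   (distribution)
    = ~p | q   (distribution)
These differ: at p=0, q=0, E1 = 0 but E2 = 1.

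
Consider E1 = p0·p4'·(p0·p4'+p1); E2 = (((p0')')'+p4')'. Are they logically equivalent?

E1: p0·p4'·(p0·p4'+p1)
    = p0·p4'   (absorption)
E2: (((p0')')'+p4')'
    = (p0')'·p4   (De Morgan)
    = p0·p4   (double negation)
These differ: at p0=1, p1=1, p4=0, E1 = 1 but E2 = 0.

No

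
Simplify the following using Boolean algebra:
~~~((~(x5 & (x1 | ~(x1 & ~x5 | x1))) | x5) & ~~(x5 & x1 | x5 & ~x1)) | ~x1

~~~((~(x5 & (x1 | ~(x1 & ~x5 | x1))) | x5) & ~~(x5 & x1 | x5 & ~x1)) | ~x1
= ~~~((~(x5 & (x1 | ~x1)) | x5) & ~~(x5 & x1 | x5 & ~x1)) | ~x1   (absorption)
= ~~~((~x5 | x5) & ~~(x5 & x1 | x5 & ~x1)) | ~x1   (complement / identity)
= ~~~~~(x5 & x1 | x5 & ~x1) | ~x1   (complement / identity)
= ~~~(x5 & x1 | x5 & ~x1) | ~x1   (double negation)
= ~~~x5 | ~x1   (distribution)
= ~x5 | ~x1   (double negation)

~x5 | ~x1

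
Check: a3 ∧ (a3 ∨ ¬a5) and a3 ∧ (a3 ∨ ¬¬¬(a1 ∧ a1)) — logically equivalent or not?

Yes

E1: a3 ∧ (a3 ∨ ¬a5)
    = a3
E2: a3 ∧ (a3 ∨ ¬¬¬(a1 ∧ a1))
    = a3 ∧ (a3 ∨ ¬¬¬a1)
    = a3 ∧ (a3 ∨ ¬a1)
    = a3
Both reduce to a3, so they are equivalent.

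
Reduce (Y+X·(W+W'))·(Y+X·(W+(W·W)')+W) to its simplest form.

(Y+X·(W+W'))·(Y+X·(W+(W·W)')+W)
= (Y+X·(W+W'))·(Y+X·(W+W')+W)
= Y+X·(W+W')
= Y+X

Y+X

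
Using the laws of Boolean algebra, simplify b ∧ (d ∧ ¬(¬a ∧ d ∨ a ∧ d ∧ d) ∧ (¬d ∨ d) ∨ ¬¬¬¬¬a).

b ∧ ¬a

b ∧ (d ∧ ¬(¬a ∧ d ∨ a ∧ d ∧ d) ∧ (¬d ∨ d) ∨ ¬¬¬¬¬a)
= b ∧ (d ∧ ¬(¬a ∧ d ∨ a ∧ d ∧ d) ∨ ¬¬¬¬¬a)
= b ∧ (d ∧ ¬(¬a ∧ d ∨ a ∧ d) ∨ ¬¬¬¬¬a)
= b ∧ (d ∧ ¬(¬a ∧ d ∨ a ∧ d) ∨ ¬¬¬a)
= b ∧ (d ∧ ¬d ∨ ¬¬¬a)
= b ∧ (d ∧ ¬d ∨ ¬a)
= b ∧ ¬a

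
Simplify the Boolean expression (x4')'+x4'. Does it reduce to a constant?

(x4')'+x4'
= x4+x4'   (double negation)
= 1   (complement)

1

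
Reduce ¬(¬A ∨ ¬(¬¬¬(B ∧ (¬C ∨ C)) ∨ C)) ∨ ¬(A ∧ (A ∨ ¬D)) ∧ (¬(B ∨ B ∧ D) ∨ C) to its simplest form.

¬(¬A ∨ ¬(¬¬¬(B ∧ (¬C ∨ C)) ∨ C)) ∨ ¬(A ∧ (A ∨ ¬D)) ∧ (¬(B ∨ B ∧ D) ∨ C)
= ¬(¬A ∨ ¬(¬¬¬(B ∧ (¬C ∨ C)) ∨ C)) ∨ ¬(A ∧ (A ∨ ¬D)) ∧ (¬B ∨ C)   (absorption)
= ¬(¬A ∨ ¬(¬¬¬(B ∧ (¬C ∨ C)) ∨ C)) ∨ ¬A ∧ (¬B ∨ C)   (absorption)
= ¬(¬A ∨ ¬(¬¬¬B ∨ C)) ∨ ¬A ∧ (¬B ∨ C)   (complement / identity)
= ¬(¬A ∨ ¬(¬B ∨ C)) ∨ ¬A ∧ (¬B ∨ C)   (double negation)
= A ∧ (¬B ∨ C) ∨ ¬A ∧ (¬B ∨ C)   (De Morgan)
= ¬B ∨ C   (distribution)

¬B ∨ C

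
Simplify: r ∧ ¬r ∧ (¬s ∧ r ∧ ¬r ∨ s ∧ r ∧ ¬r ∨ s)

False

r ∧ ¬r ∧ (¬s ∧ r ∧ ¬r ∨ s ∧ r ∧ ¬r ∨ s)
= r ∧ ¬r ∧ (r ∧ ¬r ∨ s)   [distribution]
= r ∧ ¬r   [absorption]
= False   [complement]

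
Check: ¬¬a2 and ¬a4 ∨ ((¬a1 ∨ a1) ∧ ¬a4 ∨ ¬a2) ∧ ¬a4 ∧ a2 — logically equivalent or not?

E1: ¬¬a2
    = a2   (double negation)
E2: ¬a4 ∨ ((¬a1 ∨ a1) ∧ ¬a4 ∨ ¬a2) ∧ ¬a4 ∧ a2
    = ¬a4 ∨ (¬a4 ∨ ¬a2) ∧ ¬a4 ∧ a2   (complement / identity)
    = ¬a4 ∨ ¬a4 ∧ a2   (absorption)
    = ¬a4   (absorption)
These differ: at a1=0, a2=0, a4=0, E1 = 0 but E2 = 1.

No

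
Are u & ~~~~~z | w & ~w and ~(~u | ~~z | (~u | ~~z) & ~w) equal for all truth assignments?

E1: u & ~~~~~z | w & ~w
    = u & ~~~~~z
    = u & ~~~z
    = u & ~z
E2: ~(~u | ~~z | (~u | ~~z) & ~w)
    = ~(~u | ~~z)
    = u & ~z
Both reduce to u & ~z, so they are equivalent.

Yes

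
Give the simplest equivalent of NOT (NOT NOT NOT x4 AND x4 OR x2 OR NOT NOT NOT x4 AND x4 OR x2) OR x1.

NOT x2 OR x1

NOT (NOT NOT NOT x4 AND x4 OR x2 OR NOT NOT NOT x4 AND x4 OR x2) OR x1
= NOT (NOT NOT NOT x4 AND x4 OR x2) OR x1
= NOT (NOT x4 AND x4 OR x2) OR x1
= NOT x2 OR x1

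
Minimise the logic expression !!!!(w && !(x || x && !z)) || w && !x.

w && !x

!!!!(w && !(x || x && !z)) || w && !x
= !!!!(w && !x) || w && !x   — absorption
= !!(w && !x) || w && !x   — double negation
= w && !x || w && !x   — double negation
= w && !x   — idempotence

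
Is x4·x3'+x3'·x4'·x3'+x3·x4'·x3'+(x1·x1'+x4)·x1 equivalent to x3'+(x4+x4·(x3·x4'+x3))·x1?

Yes

E1: x4·x3'+x3'·x4'·x3'+x3·x4'·x3'+(x1·x1'+x4)·x1
    = x4·x3'+x4'·x3'+(x1·x1'+x4)·x1
    = x3'+(x1·x1'+x4)·x1
    = x3'+x4·x1
E2: x3'+(x4+x4·(x3·x4'+x3))·x1
    = x3'+(x4+x4·x3)·x1
    = x3'+x4·x1
Both reduce to x3'+x4·x1, so they are equivalent.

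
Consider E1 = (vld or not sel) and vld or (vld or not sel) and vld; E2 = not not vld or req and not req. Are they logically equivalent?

E1: (vld or not sel) and vld or (vld or not sel) and vld
    = (vld or not sel) and vld   (idempotence)
    = vld   (absorption)
E2: not not vld or req and not req
    = not not vld   (complement / identity)
    = vld   (double negation)
Both reduce to vld, so they are equivalent.

Yes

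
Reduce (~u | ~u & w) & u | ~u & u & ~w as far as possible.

(~u | ~u & w) & u | ~u & u & ~w
= ~u & u | ~u & u & ~w
= ~u & u
= 0

0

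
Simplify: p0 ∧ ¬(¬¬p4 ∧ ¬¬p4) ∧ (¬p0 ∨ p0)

p0 ∧ ¬(¬¬p4 ∧ ¬¬p4) ∧ (¬p0 ∨ p0)
= p0 ∧ ¬¬¬p4 ∧ (¬p0 ∨ p0)
= p0 ∧ ¬¬¬p4
= p0 ∧ ¬p4

p0 ∧ ¬p4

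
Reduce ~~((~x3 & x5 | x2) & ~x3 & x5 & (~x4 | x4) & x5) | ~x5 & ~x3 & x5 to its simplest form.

~~((~x3 & x5 | x2) & ~x3 & x5 & (~x4 | x4) & x5) | ~x5 & ~x3 & x5
= ~~((~x3 & x5 | x2) & ~x3 & x5 & x5) | ~x5 & ~x3 & x5   (complement / identity)
= (~x3 & x5 | x2) & ~x3 & x5 & x5 | ~x5 & ~x3 & x5   (double negation)
= ~x3 & x5 & x5 | ~x5 & ~x3 & x5   (absorption)
= ~x3 & x5   (distribution)

~x3 & x5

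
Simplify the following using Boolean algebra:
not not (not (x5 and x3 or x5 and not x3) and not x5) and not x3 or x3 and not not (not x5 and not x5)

not x5

not not (not (x5 and x3 or x5 and not x3) and not x5) and not x3 or x3 and not not (not x5 and not x5)
= not not (not x5 and not x5) and not x3 or x3 and not not (not x5 and not x5)   (distribution)
= not not (not x5 and not x5)   (distribution)
= not not not x5   (idempotence)
= not x5   (double negation)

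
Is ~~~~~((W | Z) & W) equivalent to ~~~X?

No

E1: ~~~~~((W | Z) & W)
    = ~~~~~W   (absorption)
    = ~~~W   (double negation)
    = ~W   (double negation)
E2: ~~~X
    = ~X   (double negation)
These differ: at W=0, X=1, Z=0, E1 = 1 but E2 = 0.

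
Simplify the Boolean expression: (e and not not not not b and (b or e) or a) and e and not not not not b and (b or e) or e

(e and not not not not b and (b or e) or a) and e and not not not not b and (b or e) or e
= e and not not not not b and (b or e) or e
= e and not not b and (b or e) or e
= e and b and (b or e) or e
= e and b or e
= e

e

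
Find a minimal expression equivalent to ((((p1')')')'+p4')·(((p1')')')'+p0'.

((((p1')')')'+p4')·(((p1')')')'+p0'
= (((p1')')')'+p0'   — absorption
= (p1')'+p0'   — double negation
= p1+p0'   — double negation

p1+p0'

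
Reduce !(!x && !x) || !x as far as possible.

!(!x && !x) || !x
= x || x || !x   (De Morgan)
= x || !x   (idempotence)
= true   (complement)

true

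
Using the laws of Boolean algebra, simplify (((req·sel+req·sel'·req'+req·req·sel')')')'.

req'

(((req·sel+req·sel'·req'+req·req·sel')')')'
= (((req·sel+req·sel')')')'
= (req·sel+req·sel')'
= req'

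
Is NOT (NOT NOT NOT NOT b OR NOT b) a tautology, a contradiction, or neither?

contradiction

NOT (NOT NOT NOT NOT b OR NOT b)
= NOT (NOT NOT b OR NOT b)
= NOT b AND b
= FALSE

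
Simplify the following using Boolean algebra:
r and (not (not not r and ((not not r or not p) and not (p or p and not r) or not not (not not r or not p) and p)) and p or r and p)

r and p

r and (not (not not r and ((not not r or not p) and not (p or p and not r) or not not (not not r or not p) and p)) and p or r and p)
= r and (not (not not r and ((not not r or not p) and not (p or p and not r) or (not not r or not p) and p)) and p or r and p)
= r and (not (not not r and ((not not r or not p) and not p or (not not r or not p) and p)) and p or r and p)
= r and (not (not not r and (not not r or not p)) and p or r and p)
= r and (not not not r and p or r and p)
= r and (not r and p or r and p)
= r and p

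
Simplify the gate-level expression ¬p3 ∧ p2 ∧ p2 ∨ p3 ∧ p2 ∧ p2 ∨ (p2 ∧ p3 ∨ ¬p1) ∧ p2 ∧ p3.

¬p3 ∧ p2 ∧ p2 ∨ p3 ∧ p2 ∧ p2 ∨ (p2 ∧ p3 ∨ ¬p1) ∧ p2 ∧ p3
= p2 ∧ p2 ∨ (p2 ∧ p3 ∨ ¬p1) ∧ p2 ∧ p3
= p2 ∨ (p2 ∧ p3 ∨ ¬p1) ∧ p2 ∧ p3
= p2 ∨ p2 ∧ p3
= p2

p2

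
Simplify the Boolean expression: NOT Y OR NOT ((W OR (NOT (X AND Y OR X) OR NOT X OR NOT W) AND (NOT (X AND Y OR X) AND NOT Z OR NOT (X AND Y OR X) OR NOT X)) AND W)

NOT Y OR NOT ((W OR (NOT (X AND Y OR X) OR NOT X OR NOT W) AND (NOT (X AND Y OR X) AND NOT Z OR NOT (X AND Y OR X) OR NOT X)) AND W)
= NOT Y OR NOT ((W OR (NOT (X AND Y OR X) OR NOT X OR NOT W) AND (NOT (X AND Y OR X) OR NOT X)) AND W)   (absorption)
= NOT Y OR NOT ((W OR NOT (X AND Y OR X) OR NOT X) AND W)   (absorption)
= NOT Y OR NOT ((W OR NOT X OR NOT X) AND W)   (absorption)
= NOT Y OR NOT ((W OR NOT X) AND W)   (idempotence)
= NOT Y OR NOT W   (absorption)

NOT Y OR NOT W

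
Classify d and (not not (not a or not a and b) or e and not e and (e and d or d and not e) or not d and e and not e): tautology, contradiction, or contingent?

contingent

d and (not not (not a or not a and b) or e and not e and (e and d or d and not e) or not d and e and not e)
= d and (not not (not a or not a and b) or e and not e and d or not d and e and not e)   [distribution]
= d and (not not (not a or not a and b) or e and not e)   [distribution]
= d and (not not not a or e and not e)   [absorption]
= d and (not a or e and not e)   [double negation]
= d and not a   [complement / identity]
This depends on a, d, so it is not a constant.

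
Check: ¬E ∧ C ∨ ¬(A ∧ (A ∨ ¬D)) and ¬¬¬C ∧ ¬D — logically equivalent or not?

E1: ¬E ∧ C ∨ ¬(A ∧ (A ∨ ¬D))
    = ¬E ∧ C ∨ ¬A   (absorption)
E2: ¬¬¬C ∧ ¬D
    = ¬C ∧ ¬D   (double negation)
These differ: at A=0, C=1, D=1, E=0, E1 = 1 but E2 = 0.

No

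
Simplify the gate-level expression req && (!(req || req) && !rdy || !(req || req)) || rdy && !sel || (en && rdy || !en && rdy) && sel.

req && (!(req || req) && !rdy || !(req || req)) || rdy && !sel || (en && rdy || !en && rdy) && sel
= req && !(req || req) || rdy && !sel || (en && rdy || !en && rdy) && sel   — absorption
= req && !(req || req) || rdy && !sel || rdy && sel   — distribution
= req && !(req || req) || rdy   — distribution
= req && !req || rdy   — idempotence
= rdy   — complement / identity

rdy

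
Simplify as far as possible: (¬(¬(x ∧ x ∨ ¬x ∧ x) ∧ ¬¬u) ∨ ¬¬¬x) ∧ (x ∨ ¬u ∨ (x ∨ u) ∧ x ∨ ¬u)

(¬(¬(x ∧ x ∨ ¬x ∧ x) ∧ ¬¬u) ∨ ¬¬¬x) ∧ (x ∨ ¬u ∨ (x ∨ u) ∧ x ∨ ¬u)
= (¬(¬(x ∧ x ∨ ¬x ∧ x) ∧ ¬¬u) ∨ ¬¬¬x) ∧ (x ∨ ¬u ∨ x ∨ ¬u)   [absorption]
= (¬(¬(x ∧ x ∨ ¬x ∧ x) ∧ ¬¬u) ∨ ¬¬¬x) ∧ (x ∨ ¬u)   [idempotence]
= (x ∧ x ∨ ¬x ∧ x ∨ ¬u ∨ ¬¬¬x) ∧ (x ∨ ¬u)   [De Morgan]
= (x ∧ x ∨ ¬x ∧ x ∨ ¬u ∨ ¬x) ∧ (x ∨ ¬u)   [double negation]
= (x ∨ ¬u ∨ ¬x) ∧ (x ∨ ¬u)   [distribution]
= x ∨ ¬u   [absorption]

x ∨ ¬u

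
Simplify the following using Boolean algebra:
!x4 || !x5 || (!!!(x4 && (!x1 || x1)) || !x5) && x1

!x4 || !x5

!x4 || !x5 || (!!!(x4 && (!x1 || x1)) || !x5) && x1
= !x4 || !x5 || (!!!x4 || !x5) && x1
= !x4 || !x5 || (!x4 || !x5) && x1
= !x4 || !x5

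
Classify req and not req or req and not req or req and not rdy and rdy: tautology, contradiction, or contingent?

contradiction

req and not req or req and not req or req and not rdy and rdy
= req and not req or req and (not req or not rdy and rdy)   (distribution)
= req and not req or req and not req   (complement / identity)
= req and not req   (idempotence)
= False   (complement)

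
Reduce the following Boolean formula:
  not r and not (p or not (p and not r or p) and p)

not r and not p

not r and not (p or not (p and not r or p) and p)
= not r and not (p or not p and p)   — absorption
= not r and not p   — complement / identity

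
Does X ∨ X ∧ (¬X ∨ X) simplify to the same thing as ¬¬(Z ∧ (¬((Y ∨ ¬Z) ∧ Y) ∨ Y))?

E1: X ∨ X ∧ (¬X ∨ X)
    = X ∨ X
    = X
E2: ¬¬(Z ∧ (¬((Y ∨ ¬Z) ∧ Y) ∨ Y))
    = ¬¬(Z ∧ (¬Y ∨ Y))
    = ¬¬Z
    = Z
These differ: at X=1, Y=0, Z=0, E1 = 1 but E2 = 0.

No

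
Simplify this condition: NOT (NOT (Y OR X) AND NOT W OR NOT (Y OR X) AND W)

Y OR X

NOT (NOT (Y OR X) AND NOT W OR NOT (Y OR X) AND W)
= NOT NOT (Y OR X)
= Y OR X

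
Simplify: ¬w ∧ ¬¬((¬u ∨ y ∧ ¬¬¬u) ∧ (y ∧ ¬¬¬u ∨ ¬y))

¬w ∧ ¬¬((¬u ∨ y ∧ ¬¬¬u) ∧ (y ∧ ¬¬¬u ∨ ¬y))
= ¬w ∧ ¬¬(y ∧ ¬¬¬u ∨ ¬u ∧ ¬y)
= ¬w ∧ ¬¬(y ∧ ¬u ∨ ¬u ∧ ¬y)
= ¬w ∧ ¬¬¬u
= ¬w ∧ ¬u

¬w ∧ ¬u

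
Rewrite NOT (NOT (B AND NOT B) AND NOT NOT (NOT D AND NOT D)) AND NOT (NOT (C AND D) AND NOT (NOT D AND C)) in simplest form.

D AND C

NOT (NOT (B AND NOT B) AND NOT NOT (NOT D AND NOT D)) AND NOT (NOT (C AND D) AND NOT (NOT D AND C))
= NOT (NOT (B AND NOT B) AND NOT NOT (NOT D AND NOT D)) AND (C AND D OR NOT D AND C)   — De Morgan
= NOT (NOT (B AND NOT B) AND NOT NOT (NOT D AND NOT D)) AND C   — distribution
= (B AND NOT B OR NOT (NOT D AND NOT D)) AND C   — De Morgan
= NOT (NOT D AND NOT D) AND C   — complement / identity
= NOT NOT D AND C   — idempotence
= D AND C   — double negation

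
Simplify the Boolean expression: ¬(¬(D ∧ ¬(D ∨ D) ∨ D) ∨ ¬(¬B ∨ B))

D

¬(¬(D ∧ ¬(D ∨ D) ∨ D) ∨ ¬(¬B ∨ B))
= (D ∧ ¬(D ∨ D) ∨ D) ∧ (¬B ∨ B)   — De Morgan
= (D ∧ ¬D ∨ D) ∧ (¬B ∨ B)   — idempotence
= D ∧ ¬D ∨ D   — complement / identity
= D   — complement / identity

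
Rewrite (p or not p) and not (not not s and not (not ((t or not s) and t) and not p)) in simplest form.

not s or not t and not p

(p or not p) and not (not not s and not (not ((t or not s) and t) and not p))
= (p or not p) and (not s or not ((t or not s) and t) and not p)   (De Morgan)
= not s or not ((t or not s) and t) and not p   (complement / identity)
= not s or not t and not p   (absorption)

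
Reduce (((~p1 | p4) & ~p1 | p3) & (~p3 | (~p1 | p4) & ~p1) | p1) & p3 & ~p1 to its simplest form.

p3 & ~p1

(((~p1 | p4) & ~p1 | p3) & (~p3 | (~p1 | p4) & ~p1) | p1) & p3 & ~p1
= ((~p1 | p4) & ~p1 | p3 & ~p3 | p1) & p3 & ~p1
= (~p1 | p3 & ~p3 | p1) & p3 & ~p1
= (~p1 | p1) & p3 & ~p1
= p3 & ~p1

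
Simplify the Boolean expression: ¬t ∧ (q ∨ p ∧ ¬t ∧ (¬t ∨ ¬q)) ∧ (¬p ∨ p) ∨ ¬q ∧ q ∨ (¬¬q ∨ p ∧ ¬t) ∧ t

¬t ∧ (q ∨ p ∧ ¬t ∧ (¬t ∨ ¬q)) ∧ (¬p ∨ p) ∨ ¬q ∧ q ∨ (¬¬q ∨ p ∧ ¬t) ∧ t
= ¬t ∧ (q ∨ p ∧ ¬t ∧ (¬t ∨ ¬q)) ∧ (¬p ∨ p) ∨ (¬¬q ∨ p ∧ ¬t) ∧ t   [complement / identity]
= ¬t ∧ (q ∨ p ∧ ¬t ∧ (¬t ∨ ¬q)) ∨ (¬¬q ∨ p ∧ ¬t) ∧ t   [complement / identity]
= ¬t ∧ (q ∨ p ∧ ¬t) ∨ (¬¬q ∨ p ∧ ¬t) ∧ t   [absorption]
= ¬t ∧ (q ∨ p ∧ ¬t) ∨ (q ∨ p ∧ ¬t) ∧ t   [double negation]
= q ∨ p ∧ ¬t   [distribution]

q ∨ p ∧ ¬t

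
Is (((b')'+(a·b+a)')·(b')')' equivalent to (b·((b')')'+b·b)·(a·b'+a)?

No

E1: (((b')'+(a·b+a)')·(b')')'
    = (((b')'+a')·(b')')'
    = ((b')')'
    = b'
E2: (b·((b')')'+b·b)·(a·b'+a)
    = (b·b'+b·b)·(a·b'+a)
    = (b·b'+b·b)·a
    = b·a
These differ: at a=1, b=0, E1 = 1 but E2 = 0.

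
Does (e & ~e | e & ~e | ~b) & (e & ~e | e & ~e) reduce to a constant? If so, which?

yes, False

(e & ~e | e & ~e | ~b) & (e & ~e | e & ~e)
= e & ~e | e & ~e
= e & ~e
= 0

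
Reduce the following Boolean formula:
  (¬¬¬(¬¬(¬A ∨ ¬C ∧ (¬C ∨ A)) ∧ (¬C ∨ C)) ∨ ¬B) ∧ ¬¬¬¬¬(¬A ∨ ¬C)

(¬¬¬(¬¬(¬A ∨ ¬C ∧ (¬C ∨ A)) ∧ (¬C ∨ C)) ∨ ¬B) ∧ ¬¬¬¬¬(¬A ∨ ¬C)
= (¬¬¬(¬¬(¬A ∨ ¬C) ∧ (¬C ∨ C)) ∨ ¬B) ∧ ¬¬¬¬¬(¬A ∨ ¬C)   [absorption]
= (¬¬¬¬¬(¬A ∨ ¬C) ∨ ¬B) ∧ ¬¬¬¬¬(¬A ∨ ¬C)   [complement / identity]
= ¬¬¬¬¬(¬A ∨ ¬C)   [absorption]
= ¬¬¬(¬A ∨ ¬C)   [double negation]
= ¬¬(A ∧ C)   [De Morgan]
= A ∧ C   [double negation]

A ∧ C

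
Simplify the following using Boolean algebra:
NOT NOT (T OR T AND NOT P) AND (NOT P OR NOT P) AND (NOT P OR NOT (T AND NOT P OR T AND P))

NOT NOT (T OR T AND NOT P) AND (NOT P OR NOT P) AND (NOT P OR NOT (T AND NOT P OR T AND P))
= NOT NOT (T OR T AND NOT P) AND (NOT P OR NOT P) AND (NOT P OR NOT T)   (distribution)
= NOT NOT (T OR T AND NOT P) AND (NOT P OR NOT P AND NOT T)   (distribution)
= NOT NOT T AND (NOT P OR NOT P AND NOT T)   (absorption)
= T AND (NOT P OR NOT P AND NOT T)   (double negation)
= T AND NOT P   (absorption)

T AND NOT P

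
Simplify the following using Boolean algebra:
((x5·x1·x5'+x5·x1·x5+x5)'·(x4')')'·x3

(x5+x4')·x3

((x5·x1·x5'+x5·x1·x5+x5)'·(x4')')'·x3
= ((x5·x1+x5)'·(x4')')'·x3
= (x5'·(x4')')'·x3
= (x5+x4')·x3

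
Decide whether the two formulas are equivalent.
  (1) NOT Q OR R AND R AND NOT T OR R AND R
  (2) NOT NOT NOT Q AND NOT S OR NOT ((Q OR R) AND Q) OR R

Yes

E1: NOT Q OR R AND R AND NOT T OR R AND R
    = NOT Q OR R AND R   — absorption
    = NOT Q OR R   — idempotence
E2: NOT NOT NOT Q AND NOT S OR NOT ((Q OR R) AND Q) OR R
    = NOT NOT NOT Q AND NOT S OR NOT Q OR R   — absorption
    = NOT Q AND NOT S OR NOT Q OR R   — double negation
    = NOT Q OR R   — absorption
Both reduce to NOT Q OR R, so they are equivalent.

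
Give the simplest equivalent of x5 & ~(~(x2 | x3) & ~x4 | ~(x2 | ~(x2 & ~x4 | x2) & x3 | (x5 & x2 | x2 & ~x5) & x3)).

x5 & ~(~(x2 | x3) & ~x4 | ~(x2 | ~(x2 & ~x4 | x2) & x3 | (x5 & x2 | x2 & ~x5) & x3))
= x5 & ~(~(x2 | x3) & ~x4 | ~(x2 | ~(x2 & ~x4 | x2) & x3 | x2 & x3))   [distribution]
= x5 & ~(~(x2 | x3) & ~x4 | ~(x2 | ~x2 & x3 | x2 & x3))   [absorption]
= x5 & ~(~(x2 | x3) & ~x4 | ~(x2 | x3))   [distribution]
= x5 & ~~(x2 | x3)   [absorption]
= x5 & (x2 | x3)   [double negation]

x5 & (x2 | x3)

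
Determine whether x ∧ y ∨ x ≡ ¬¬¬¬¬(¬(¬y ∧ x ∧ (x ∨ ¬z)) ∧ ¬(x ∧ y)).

E1: x ∧ y ∨ x
    = x
E2: ¬¬¬¬¬(¬(¬y ∧ x ∧ (x ∨ ¬z)) ∧ ¬(x ∧ y))
    = ¬¬¬¬¬(¬(¬y ∧ x) ∧ ¬(x ∧ y))
    = ¬¬¬¬(¬y ∧ x ∨ x ∧ y)
    = ¬¬¬¬x
    = ¬¬x
    = x
Both reduce to x, so they are equivalent.

Yes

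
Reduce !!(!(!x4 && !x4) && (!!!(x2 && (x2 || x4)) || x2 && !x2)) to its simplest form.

!!(!(!x4 && !x4) && (!!!(x2 && (x2 || x4)) || x2 && !x2))
= !!((x4 || x4) && (!!!(x2 && (x2 || x4)) || x2 && !x2))   (De Morgan)
= (x4 || x4) && (!!!(x2 && (x2 || x4)) || x2 && !x2)   (double negation)
= (x4 || x4) && !!!(x2 && (x2 || x4))   (complement / identity)
= (x4 || x4) && !!!x2   (absorption)
= (x4 || x4) && !x2   (double negation)
= x4 && !x2   (idempotence)

x4 && !x2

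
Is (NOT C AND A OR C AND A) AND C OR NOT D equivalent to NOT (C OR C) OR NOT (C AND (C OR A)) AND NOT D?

No

E1: (NOT C AND A OR C AND A) AND C OR NOT D
    = A AND C OR NOT D   [distribution]
E2: NOT (C OR C) OR NOT (C AND (C OR A)) AND NOT D
    = NOT (C OR C) OR NOT C AND NOT D   [absorption]
    = NOT C OR NOT C AND NOT D   [idempotence]
    = NOT C   [absorption]
These differ: at A=0, C=0, D=1, E1 = 0 but E2 = 1.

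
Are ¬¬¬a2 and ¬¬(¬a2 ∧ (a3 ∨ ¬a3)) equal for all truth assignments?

Yes

E1: ¬¬¬a2
    = ¬a2   (double negation)
E2: ¬¬(¬a2 ∧ (a3 ∨ ¬a3))
    = ¬¬¬a2   (complement / identity)
    = ¬a2   (double negation)
Both reduce to ¬a2, so they are equivalent.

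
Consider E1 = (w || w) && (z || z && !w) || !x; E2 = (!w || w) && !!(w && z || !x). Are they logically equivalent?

Yes

E1: (w || w) && (z || z && !w) || !x
    = (w || w) && z || !x
    = w && z || !x
E2: (!w || w) && !!(w && z || !x)
    = (!w || w) && (w && z || !x)
    = w && z || !x
Both reduce to w && z || !x, so they are equivalent.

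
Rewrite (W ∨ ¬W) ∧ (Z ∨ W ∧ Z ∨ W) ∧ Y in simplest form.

(Z ∨ W) ∧ Y

(W ∨ ¬W) ∧ (Z ∨ W ∧ Z ∨ W) ∧ Y
= (Z ∨ W ∧ Z ∨ W) ∧ Y   — complement / identity
= (Z ∨ W) ∧ Y   — absorption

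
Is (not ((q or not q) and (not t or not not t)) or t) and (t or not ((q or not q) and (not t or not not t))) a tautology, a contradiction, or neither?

(not ((q or not q) and (not t or not not t)) or t) and (t or not ((q or not q) and (not t or not not t)))
= t and t or not ((q or not q) and (not t or not not t))   — distribution
= t and t or not (not t or not not t)   — complement / identity
= t and t or t and not t   — De Morgan
= t   — distribution
This depends on t, so it is not a constant.

neither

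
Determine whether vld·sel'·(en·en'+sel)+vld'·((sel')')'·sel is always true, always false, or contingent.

vld·sel'·(en·en'+sel)+vld'·((sel')')'·sel
= vld·sel'·(en·en'+sel)+vld'·sel'·sel   (double negation)
= vld·sel'·sel+vld'·sel'·sel   (complement / identity)
= sel'·sel   (distribution)
= 0   (complement)

always false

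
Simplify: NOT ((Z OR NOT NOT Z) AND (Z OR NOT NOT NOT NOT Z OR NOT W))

NOT ((Z OR NOT NOT Z) AND (Z OR NOT NOT NOT NOT Z OR NOT W))
= NOT ((Z OR NOT NOT Z) AND (Z OR NOT NOT Z OR NOT W))   [double negation]
= NOT (Z OR NOT NOT Z)   [absorption]
= NOT (Z OR Z)   [double negation]
= NOT Z   [idempotence]

NOT Z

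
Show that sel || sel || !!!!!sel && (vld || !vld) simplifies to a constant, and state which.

true

sel || sel || !!!!!sel && (vld || !vld)
= sel || sel || !!!sel && (vld || !vld)   (double negation)
= sel || sel || !!!sel   (complement / identity)
= sel || !!!sel   (idempotence)
= sel || !sel   (double negation)
= true   (complement)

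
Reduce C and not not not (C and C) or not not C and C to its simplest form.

C and not not not (C and C) or not not C and C
= C and not (C and C) or not not C and C   (double negation)
= C and not C or not not C and C   (idempotence)
= C and not C or C and C   (double negation)
= C   (distribution)

C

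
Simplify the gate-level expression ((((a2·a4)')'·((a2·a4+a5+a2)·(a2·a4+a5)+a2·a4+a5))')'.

a2·a4

((((a2·a4)')'·((a2·a4+a5+a2)·(a2·a4+a5)+a2·a4+a5))')'
= ((((a2·a4)')'·(a2·a4+a5+a2·a4+a5))')'   [absorption]
= ((((a2·a4)')'·(a2·a4+a5))')'   [idempotence]
= ((a2·a4·(a2·a4+a5))')'   [double negation]
= ((a2·a4)')'   [absorption]
= a2·a4   [double negation]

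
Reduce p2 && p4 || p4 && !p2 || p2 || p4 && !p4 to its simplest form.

p4 || p2

p2 && p4 || p4 && !p2 || p2 || p4 && !p4
= p4 || p2 || p4 && !p4   (distribution)
= p4 || p2   (complement / identity)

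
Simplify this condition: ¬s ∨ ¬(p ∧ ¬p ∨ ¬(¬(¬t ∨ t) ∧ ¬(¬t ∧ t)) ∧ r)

¬s ∨ ¬(p ∧ ¬p ∨ ¬(¬(¬t ∨ t) ∧ ¬(¬t ∧ t)) ∧ r)
= ¬s ∨ ¬(p ∧ ¬p ∨ (¬t ∨ t ∨ ¬t ∧ t) ∧ r)   (De Morgan)
= ¬s ∨ ¬(p ∧ ¬p ∨ (¬t ∨ t) ∧ r)   (complement / identity)
= ¬s ∨ ¬((¬t ∨ t) ∧ r)   (complement / identity)
= ¬s ∨ ¬r   (complement / identity)

¬s ∨ ¬r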